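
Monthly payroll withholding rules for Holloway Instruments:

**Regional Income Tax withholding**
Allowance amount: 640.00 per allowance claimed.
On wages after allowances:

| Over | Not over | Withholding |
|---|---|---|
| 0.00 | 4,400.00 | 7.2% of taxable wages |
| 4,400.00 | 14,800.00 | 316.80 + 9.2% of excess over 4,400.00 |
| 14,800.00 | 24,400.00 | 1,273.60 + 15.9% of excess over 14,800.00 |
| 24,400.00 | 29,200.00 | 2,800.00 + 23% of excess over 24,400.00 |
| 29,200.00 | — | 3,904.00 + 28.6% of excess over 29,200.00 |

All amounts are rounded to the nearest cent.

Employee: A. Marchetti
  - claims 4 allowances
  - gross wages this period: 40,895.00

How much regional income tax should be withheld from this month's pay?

Regional Income Tax: taxable = 40,895.00 − 4×640.00 = 38,335.00
  3,904.00 + 28.6% × (38,335.00 − 29,200.00) = 3,904.00 + 28.6% × 9,135.00 = 6,516.61

6,516.61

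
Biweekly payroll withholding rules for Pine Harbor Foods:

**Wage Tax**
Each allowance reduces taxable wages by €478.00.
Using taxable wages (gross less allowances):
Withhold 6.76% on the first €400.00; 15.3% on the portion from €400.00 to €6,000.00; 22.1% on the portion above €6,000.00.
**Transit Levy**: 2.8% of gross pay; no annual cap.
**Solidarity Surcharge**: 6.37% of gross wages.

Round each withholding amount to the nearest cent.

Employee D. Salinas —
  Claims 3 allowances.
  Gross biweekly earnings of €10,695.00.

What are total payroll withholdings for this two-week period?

€2,585.25

Wage Tax: taxable = €10,695.00 − 3×€478.00 = €9,261.00
  €883.84 + 22.1% × (€9,261.00 − €6,000.00) = €883.84 + 22.1% × €3,261.00 = €1,604.52
Transit Levy: 2.8% × €10,695.00 = €299.46
Solidarity Surcharge: 6.37% × €10,695.00 = €681.27
Total: €1,604.52 + €299.46 + €681.27 = €2,585.25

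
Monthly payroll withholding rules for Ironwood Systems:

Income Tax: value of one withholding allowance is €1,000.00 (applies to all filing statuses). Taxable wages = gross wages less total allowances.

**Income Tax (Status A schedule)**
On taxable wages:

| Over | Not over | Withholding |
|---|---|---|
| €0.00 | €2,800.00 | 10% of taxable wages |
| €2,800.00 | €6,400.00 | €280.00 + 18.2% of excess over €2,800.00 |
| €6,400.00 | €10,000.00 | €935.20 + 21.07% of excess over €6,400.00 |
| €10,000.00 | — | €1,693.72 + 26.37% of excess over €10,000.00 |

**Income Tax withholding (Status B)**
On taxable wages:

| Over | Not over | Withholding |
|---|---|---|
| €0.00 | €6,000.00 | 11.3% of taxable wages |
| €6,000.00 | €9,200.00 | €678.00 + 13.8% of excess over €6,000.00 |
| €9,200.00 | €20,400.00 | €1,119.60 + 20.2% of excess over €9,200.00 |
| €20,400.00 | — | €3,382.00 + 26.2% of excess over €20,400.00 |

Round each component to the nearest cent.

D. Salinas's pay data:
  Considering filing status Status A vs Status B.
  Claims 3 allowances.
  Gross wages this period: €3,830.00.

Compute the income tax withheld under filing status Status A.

Income Tax (Status A): taxable = €3,830.00 − 3×€1,000.00 = €830.00
  10% × €830.00 = €83.00

€83.00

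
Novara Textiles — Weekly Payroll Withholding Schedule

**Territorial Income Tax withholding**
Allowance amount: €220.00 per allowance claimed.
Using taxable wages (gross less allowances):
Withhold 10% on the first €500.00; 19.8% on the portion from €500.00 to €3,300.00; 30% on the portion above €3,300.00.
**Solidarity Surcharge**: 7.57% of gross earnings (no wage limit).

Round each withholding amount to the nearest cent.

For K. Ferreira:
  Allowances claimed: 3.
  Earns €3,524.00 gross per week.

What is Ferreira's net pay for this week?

€2,739.16

Territorial Income Tax: taxable = €3,524.00 − 3×€220.00 = €2,864.00
  €50.00 + 19.8% × (€2,864.00 − €500.00) = €50.00 + 19.8% × €2,364.00 = €518.07
Solidarity Surcharge: 7.57% × €3,524.00 = €266.77
Total withheld: €518.07 + €266.77 = €784.84
Net pay: €3,524.00 − €784.84 = €2,739.16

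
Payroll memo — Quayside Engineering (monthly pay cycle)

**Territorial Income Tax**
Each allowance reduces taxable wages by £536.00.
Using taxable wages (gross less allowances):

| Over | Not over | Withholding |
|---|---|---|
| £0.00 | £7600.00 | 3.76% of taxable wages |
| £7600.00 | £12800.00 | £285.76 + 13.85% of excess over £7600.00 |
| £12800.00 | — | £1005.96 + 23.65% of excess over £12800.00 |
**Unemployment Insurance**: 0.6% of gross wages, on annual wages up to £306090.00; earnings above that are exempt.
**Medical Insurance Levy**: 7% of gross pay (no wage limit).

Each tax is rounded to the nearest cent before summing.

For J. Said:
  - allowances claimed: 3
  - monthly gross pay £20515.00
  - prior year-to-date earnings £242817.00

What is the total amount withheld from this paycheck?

Territorial Income Tax: taxable = £20515.00 − 3×£536.00 = £18907.00
  £1005.96 + 23.65% × (£18907.00 − £12800.00) = £1005.96 + 23.65% × £6107.00 = £2450.27
Unemployment Insurance: 0.6% × £20515.00 = £123.09
Medical Insurance Levy: 7% × £20515.00 = £1436.05
Total: £2450.27 + £123.09 + £1436.05 = £4009.41

£4009.41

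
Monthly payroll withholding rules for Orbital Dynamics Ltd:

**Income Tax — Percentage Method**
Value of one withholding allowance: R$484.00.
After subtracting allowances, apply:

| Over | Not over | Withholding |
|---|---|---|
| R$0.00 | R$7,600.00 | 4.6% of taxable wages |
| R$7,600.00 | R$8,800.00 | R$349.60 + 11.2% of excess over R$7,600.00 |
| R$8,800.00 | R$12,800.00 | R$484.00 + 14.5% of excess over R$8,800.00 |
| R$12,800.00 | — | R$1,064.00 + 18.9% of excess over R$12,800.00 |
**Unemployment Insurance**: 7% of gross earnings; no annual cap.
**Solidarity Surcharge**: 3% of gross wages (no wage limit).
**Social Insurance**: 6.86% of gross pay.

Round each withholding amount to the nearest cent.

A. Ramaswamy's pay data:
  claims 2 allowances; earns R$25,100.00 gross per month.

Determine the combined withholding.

R$7,437.61

Income Tax: taxable = R$25,100.00 − 2×R$484.00 = R$24,132.00
  R$1,064.00 + 18.9% × (R$24,132.00 − R$12,800.00) = R$1,064.00 + 18.9% × R$11,332.00 = R$3,205.75
Unemployment Insurance: 7% × R$25,100.00 = R$1,757.00
Solidarity Surcharge: 3% × R$25,100.00 = R$753.00
Social Insurance: 6.86% × R$25,100.00 = R$1,721.86
Total: R$3,205.75 + R$1,757.00 + R$753.00 + R$1,721.86 = R$7,437.61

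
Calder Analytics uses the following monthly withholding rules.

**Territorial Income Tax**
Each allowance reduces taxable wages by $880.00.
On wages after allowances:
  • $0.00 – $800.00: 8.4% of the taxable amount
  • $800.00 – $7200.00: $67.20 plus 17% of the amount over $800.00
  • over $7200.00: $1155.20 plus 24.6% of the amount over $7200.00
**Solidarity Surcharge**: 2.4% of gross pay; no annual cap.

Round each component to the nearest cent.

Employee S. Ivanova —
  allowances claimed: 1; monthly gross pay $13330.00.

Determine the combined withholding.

Territorial Income Tax: taxable = $13330.00 − 1×$880.00 = $12450.00
  $1155.20 + 24.6% × ($12450.00 − $7200.00) = $1155.20 + 24.6% × $5250.00 = $2446.70
Solidarity Surcharge: 2.4% × $13330.00 = $319.92
Total: $2446.70 + $319.92 = $2766.62

$2766.62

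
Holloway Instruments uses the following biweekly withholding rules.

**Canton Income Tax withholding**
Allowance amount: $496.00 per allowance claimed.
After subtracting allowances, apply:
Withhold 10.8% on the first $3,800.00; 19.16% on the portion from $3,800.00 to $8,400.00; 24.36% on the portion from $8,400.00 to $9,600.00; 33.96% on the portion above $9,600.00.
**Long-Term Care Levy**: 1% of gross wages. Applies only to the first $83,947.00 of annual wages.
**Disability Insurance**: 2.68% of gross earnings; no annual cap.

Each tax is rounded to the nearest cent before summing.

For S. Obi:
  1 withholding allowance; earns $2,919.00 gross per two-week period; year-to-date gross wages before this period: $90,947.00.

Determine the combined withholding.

Canton Income Tax: taxable = $2,919.00 − 1×$496.00 = $2,423.00
  10.8% × $2,423.00 = $261.68
Long-Term Care Levy: YTD $90,947.00 ≥ cap $83,947.00 → $0.00
Disability Insurance: 2.68% × $2,919.00 = $78.23
Total: $261.68 + $0.00 + $78.23 = $339.91

$339.91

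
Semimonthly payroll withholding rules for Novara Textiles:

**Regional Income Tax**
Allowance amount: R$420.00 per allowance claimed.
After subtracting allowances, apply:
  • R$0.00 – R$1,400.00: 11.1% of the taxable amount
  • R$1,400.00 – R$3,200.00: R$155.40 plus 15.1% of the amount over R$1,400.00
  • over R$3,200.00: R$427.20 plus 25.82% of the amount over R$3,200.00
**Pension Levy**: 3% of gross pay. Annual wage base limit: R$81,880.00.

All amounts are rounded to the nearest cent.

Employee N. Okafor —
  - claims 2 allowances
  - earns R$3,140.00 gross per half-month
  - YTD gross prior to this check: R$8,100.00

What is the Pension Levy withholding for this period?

R$94.20

Pension Levy: 3% × R$3,140.00 = R$94.20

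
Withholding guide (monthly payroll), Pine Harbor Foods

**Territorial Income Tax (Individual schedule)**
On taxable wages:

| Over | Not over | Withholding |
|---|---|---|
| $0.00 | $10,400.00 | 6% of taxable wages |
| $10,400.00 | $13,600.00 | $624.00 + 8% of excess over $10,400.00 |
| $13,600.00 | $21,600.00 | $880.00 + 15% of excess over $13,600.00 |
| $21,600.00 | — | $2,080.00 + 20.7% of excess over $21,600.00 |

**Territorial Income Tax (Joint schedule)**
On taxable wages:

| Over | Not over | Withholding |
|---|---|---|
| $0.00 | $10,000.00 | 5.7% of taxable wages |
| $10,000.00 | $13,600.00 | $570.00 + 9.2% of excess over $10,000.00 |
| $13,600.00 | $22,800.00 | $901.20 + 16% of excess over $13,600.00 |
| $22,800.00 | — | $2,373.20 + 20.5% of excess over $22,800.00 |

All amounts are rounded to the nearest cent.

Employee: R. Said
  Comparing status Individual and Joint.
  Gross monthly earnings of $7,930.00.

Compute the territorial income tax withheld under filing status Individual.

Territorial Income Tax (Individual): taxable = $7,930.00
  6% × $7,930.00 = $475.80

$475.80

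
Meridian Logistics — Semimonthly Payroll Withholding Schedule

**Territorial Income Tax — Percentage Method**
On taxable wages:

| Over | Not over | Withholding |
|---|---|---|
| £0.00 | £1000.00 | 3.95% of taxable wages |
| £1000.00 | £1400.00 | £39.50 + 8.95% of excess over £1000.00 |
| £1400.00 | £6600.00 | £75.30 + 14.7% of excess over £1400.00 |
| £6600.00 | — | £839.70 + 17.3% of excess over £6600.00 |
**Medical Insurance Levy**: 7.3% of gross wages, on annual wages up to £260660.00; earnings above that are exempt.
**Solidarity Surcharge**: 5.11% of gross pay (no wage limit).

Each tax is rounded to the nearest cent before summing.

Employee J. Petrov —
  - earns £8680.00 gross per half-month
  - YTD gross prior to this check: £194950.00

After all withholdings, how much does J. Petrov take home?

Territorial Income Tax: taxable = £8680.00
  £839.70 + 17.3% × (£8680.00 − £6600.00) = £839.70 + 17.3% × £2080.00 = £1199.54
Medical Insurance Levy: 7.3% × £8680.00 = £633.64
Solidarity Surcharge: 5.11% × £8680.00 = £443.55
Total withheld: £1199.54 + £633.64 + £443.55 = £2276.73
Net pay: £8680.00 − £2276.73 = £6403.27

£6403.27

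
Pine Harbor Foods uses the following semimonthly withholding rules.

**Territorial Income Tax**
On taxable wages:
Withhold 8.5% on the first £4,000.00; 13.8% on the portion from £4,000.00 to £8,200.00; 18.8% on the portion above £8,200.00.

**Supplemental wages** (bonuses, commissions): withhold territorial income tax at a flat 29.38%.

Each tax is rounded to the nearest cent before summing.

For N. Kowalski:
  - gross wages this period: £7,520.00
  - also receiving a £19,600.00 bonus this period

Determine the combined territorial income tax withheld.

£6,584.24

Territorial Income Tax: taxable = £7,520.00
  £340.00 + 13.8% × (£7,520.00 − £4,000.00) = £340.00 + 13.8% × £3,520.00 = £825.76
Supplemental (29.38% flat on bonus): 29.38% × £19,600.00 = £5,758.48
Total territorial income tax: £825.76 + £5,758.48 = £6,584.24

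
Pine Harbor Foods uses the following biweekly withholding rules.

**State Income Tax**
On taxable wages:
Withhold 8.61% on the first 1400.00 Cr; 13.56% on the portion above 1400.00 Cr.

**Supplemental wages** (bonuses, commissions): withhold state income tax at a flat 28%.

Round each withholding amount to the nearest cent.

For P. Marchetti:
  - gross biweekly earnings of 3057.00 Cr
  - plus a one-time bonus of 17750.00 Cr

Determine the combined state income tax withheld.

State Income Tax: taxable = 3057.00 Cr
  120.54 Cr + 13.56% × (3057.00 Cr − 1400.00 Cr) = 120.54 Cr + 13.56% × 1657.00 Cr = 345.23 Cr
Supplemental (28% flat on bonus): 28% × 17750.00 Cr = 4970.00 Cr
Total state income tax: 345.23 Cr + 4970.00 Cr = 5315.23 Cr

5315.23 Cr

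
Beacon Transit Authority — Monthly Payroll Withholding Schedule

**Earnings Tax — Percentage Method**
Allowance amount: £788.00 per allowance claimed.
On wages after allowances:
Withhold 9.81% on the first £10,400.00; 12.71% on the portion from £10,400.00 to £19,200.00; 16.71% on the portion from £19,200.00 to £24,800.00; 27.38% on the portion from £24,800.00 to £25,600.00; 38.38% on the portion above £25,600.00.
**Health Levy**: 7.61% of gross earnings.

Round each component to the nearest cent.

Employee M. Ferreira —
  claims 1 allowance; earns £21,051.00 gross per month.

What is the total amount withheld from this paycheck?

Earnings Tax: taxable = £21,051.00 − 1×£788.00 = £20,263.00
  £2,138.72 + 16.71% × (£20,263.00 − £19,200.00) = £2,138.72 + 16.71% × £1,063.00 = £2,316.35
Health Levy: 7.61% × £21,051.00 = £1,601.98
Total: £2,316.35 + £1,601.98 = £3,918.33

£3,918.33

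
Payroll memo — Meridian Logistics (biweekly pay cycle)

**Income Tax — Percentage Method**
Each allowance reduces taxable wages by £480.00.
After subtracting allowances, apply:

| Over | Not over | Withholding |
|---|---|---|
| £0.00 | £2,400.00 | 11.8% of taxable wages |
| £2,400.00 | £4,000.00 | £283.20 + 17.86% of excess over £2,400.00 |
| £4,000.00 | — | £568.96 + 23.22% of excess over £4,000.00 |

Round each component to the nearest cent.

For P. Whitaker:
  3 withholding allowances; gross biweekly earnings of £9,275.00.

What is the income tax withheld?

Income Tax: taxable = £9,275.00 − 3×£480.00 = £7,835.00
  £568.96 + 23.22% × (£7,835.00 − £4,000.00) = £568.96 + 23.22% × £3,835.00 = £1,459.45

£1,459.45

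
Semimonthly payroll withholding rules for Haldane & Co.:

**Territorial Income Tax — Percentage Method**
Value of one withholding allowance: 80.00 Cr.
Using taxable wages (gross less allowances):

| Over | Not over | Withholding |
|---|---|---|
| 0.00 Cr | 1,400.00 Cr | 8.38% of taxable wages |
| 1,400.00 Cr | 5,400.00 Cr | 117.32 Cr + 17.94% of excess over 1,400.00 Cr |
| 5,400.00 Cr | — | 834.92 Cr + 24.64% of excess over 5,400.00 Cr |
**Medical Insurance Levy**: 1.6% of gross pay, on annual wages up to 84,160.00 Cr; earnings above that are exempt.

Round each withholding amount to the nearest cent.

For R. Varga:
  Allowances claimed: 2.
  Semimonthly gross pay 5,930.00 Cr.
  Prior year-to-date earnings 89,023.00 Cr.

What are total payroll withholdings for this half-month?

926.09 Cr

Territorial Income Tax: taxable = 5,930.00 Cr − 2×80.00 Cr = 5,770.00 Cr
  834.92 Cr + 24.64% × (5,770.00 Cr − 5,400.00 Cr) = 834.92 Cr + 24.64% × 370.00 Cr = 926.09 Cr
Medical Insurance Levy: YTD 89,023.00 Cr ≥ cap 84,160.00 Cr → 0.00 Cr
Total: 926.09 Cr + 0.00 Cr = 926.09 Cr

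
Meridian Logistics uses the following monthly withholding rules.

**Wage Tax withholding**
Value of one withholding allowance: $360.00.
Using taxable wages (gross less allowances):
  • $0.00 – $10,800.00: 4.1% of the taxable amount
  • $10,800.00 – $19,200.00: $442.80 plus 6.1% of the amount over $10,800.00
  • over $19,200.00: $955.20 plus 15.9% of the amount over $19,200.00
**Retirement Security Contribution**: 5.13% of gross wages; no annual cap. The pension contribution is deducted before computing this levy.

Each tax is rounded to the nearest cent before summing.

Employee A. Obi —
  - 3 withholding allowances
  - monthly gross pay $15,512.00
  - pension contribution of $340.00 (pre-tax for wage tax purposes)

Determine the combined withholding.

$1,421.93

Wage Tax: taxable = $15,512.00 − $340.00 − 3×$360.00 = $14,092.00
  $442.80 + 6.1% × ($14,092.00 − $10,800.00) = $442.80 + 6.1% × $3,292.00 = $643.61
Retirement Security Contribution: 5.13% × $15,172.00 = $778.32
Total: $643.61 + $778.32 = $1,421.93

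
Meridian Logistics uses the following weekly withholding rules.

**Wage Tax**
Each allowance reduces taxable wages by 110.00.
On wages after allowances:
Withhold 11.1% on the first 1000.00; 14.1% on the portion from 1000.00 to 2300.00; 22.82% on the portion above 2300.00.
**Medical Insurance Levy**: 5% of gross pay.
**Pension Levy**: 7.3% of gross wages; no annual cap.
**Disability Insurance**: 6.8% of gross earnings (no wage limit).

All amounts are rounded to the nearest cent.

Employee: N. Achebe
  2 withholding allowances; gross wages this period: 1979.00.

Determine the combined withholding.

596.01

Wage Tax: taxable = 1979.00 − 2×110.00 = 1759.00
  111.00 + 14.1% × (1759.00 − 1000.00) = 111.00 + 14.1% × 759.00 = 218.02
Medical Insurance Levy: 5% × 1979.00 = 98.95
Pension Levy: 7.3% × 1979.00 = 144.47
Disability Insurance: 6.8% × 1979.00 = 134.57
Total: 218.02 + 98.95 + 144.47 + 134.57 = 596.01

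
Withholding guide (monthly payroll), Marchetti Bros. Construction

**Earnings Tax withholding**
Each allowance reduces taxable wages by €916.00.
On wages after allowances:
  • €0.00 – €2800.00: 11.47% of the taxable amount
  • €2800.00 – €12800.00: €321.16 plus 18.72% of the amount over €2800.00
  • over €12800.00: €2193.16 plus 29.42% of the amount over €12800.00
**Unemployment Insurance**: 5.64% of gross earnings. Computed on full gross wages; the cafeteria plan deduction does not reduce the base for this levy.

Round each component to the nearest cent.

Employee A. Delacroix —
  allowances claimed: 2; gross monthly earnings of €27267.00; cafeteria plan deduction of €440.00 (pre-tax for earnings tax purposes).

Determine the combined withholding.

€7318.79

Earnings Tax: taxable = €27267.00 − €440.00 − 2×€916.00 = €24995.00
  €2193.16 + 29.42% × (€24995.00 − €12800.00) = €2193.16 + 29.42% × €12195.00 = €5780.93
Unemployment Insurance: 5.64% × €27267.00 = €1537.86
Total: €5780.93 + €1537.86 = €7318.79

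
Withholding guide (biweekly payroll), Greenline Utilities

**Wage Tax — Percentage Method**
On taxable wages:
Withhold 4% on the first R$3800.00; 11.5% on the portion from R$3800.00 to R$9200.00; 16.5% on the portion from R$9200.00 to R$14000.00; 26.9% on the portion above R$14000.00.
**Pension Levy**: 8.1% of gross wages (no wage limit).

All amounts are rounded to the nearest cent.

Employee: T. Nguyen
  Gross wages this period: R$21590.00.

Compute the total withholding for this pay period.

Wage Tax: taxable = R$21590.00
  R$1565.00 + 26.9% × (R$21590.00 − R$14000.00) = R$1565.00 + 26.9% × R$7590.00 = R$3606.71
Pension Levy: 8.1% × R$21590.00 = R$1748.79
Total: R$3606.71 + R$1748.79 = R$5355.50

R$5355.50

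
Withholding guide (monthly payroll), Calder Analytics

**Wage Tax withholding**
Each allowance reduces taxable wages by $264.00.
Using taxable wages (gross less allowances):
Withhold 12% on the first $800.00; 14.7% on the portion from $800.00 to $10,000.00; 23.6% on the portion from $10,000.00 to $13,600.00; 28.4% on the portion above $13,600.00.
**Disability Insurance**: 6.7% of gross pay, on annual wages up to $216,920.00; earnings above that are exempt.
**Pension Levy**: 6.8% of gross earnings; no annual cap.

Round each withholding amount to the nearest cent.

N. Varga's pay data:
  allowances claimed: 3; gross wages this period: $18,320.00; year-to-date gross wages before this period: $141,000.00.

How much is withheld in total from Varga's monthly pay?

Wage Tax: taxable = $18,320.00 − 3×$264.00 = $17,528.00
  $2,298.00 + 28.4% × ($17,528.00 − $13,600.00) = $2,298.00 + 28.4% × $3,928.00 = $3,413.55
Disability Insurance: 6.7% × $18,320.00 = $1,227.44
Pension Levy: 6.8% × $18,320.00 = $1,245.76
Total: $3,413.55 + $1,227.44 + $1,245.76 = $5,886.75

$5,886.75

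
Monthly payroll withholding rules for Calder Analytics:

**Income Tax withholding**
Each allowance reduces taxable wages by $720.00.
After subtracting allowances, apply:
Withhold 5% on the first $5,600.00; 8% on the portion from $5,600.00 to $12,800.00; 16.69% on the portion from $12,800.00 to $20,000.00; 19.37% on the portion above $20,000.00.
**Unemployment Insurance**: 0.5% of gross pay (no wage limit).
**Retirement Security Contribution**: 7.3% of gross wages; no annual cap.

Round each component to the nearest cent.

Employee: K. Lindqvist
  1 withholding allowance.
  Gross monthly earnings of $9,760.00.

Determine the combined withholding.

Income Tax: taxable = $9,760.00 − 1×$720.00 = $9,040.00
  $280.00 + 8% × ($9,040.00 − $5,600.00) = $280.00 + 8% × $3,440.00 = $555.20
Unemployment Insurance: 0.5% × $9,760.00 = $48.80
Retirement Security Contribution: 7.3% × $9,760.00 = $712.48
Total: $555.20 + $48.80 + $712.48 = $1,316.48

$1,316.48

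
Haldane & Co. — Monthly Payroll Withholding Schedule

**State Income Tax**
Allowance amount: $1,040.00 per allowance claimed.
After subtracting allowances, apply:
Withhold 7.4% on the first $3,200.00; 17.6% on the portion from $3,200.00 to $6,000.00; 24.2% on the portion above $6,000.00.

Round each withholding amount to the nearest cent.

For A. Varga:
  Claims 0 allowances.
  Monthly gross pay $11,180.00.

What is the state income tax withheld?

State Income Tax: taxable = $11,180.00
  $729.60 + 24.2% × ($11,180.00 − $6,000.00) = $729.60 + 24.2% × $5,180.00 = $1,983.16

$1,983.16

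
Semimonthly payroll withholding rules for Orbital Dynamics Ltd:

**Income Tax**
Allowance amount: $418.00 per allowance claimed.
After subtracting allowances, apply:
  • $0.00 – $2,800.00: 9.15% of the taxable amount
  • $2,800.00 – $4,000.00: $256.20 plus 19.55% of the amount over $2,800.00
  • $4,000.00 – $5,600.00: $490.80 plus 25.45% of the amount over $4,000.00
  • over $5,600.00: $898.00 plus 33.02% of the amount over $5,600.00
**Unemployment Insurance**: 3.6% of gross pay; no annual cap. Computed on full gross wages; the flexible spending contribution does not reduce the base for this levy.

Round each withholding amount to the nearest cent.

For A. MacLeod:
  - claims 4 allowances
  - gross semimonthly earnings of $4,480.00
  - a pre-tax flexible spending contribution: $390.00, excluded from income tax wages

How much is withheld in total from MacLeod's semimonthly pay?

$382.53

Income Tax: taxable = $4,480.00 − $390.00 − 4×$418.00 = $2,418.00
  9.15% × $2,418.00 = $221.25
Unemployment Insurance: 3.6% × $4,480.00 = $161.28
Total: $221.25 + $161.28 = $382.53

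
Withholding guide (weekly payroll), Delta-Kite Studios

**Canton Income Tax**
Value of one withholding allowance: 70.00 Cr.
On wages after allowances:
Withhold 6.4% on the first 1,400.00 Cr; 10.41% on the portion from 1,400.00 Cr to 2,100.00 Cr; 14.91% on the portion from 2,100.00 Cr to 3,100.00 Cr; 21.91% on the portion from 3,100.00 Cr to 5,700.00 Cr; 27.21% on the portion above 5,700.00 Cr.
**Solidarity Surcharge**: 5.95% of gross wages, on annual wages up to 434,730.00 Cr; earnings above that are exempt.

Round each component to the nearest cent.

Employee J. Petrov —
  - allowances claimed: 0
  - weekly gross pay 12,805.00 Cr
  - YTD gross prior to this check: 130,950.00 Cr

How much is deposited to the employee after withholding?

Canton Income Tax: taxable = 12,805.00 Cr
  881.23 Cr + 27.21% × (12,805.00 Cr − 5,700.00 Cr) = 881.23 Cr + 27.21% × 7,105.00 Cr = 2,814.50 Cr
Solidarity Surcharge: 5.95% × 12,805.00 Cr = 761.90 Cr
Total withheld: 2,814.50 Cr + 761.90 Cr = 3,576.40 Cr
Net pay: 12,805.00 Cr − 3,576.40 Cr = 9,228.60 Cr

9,228.60 Cr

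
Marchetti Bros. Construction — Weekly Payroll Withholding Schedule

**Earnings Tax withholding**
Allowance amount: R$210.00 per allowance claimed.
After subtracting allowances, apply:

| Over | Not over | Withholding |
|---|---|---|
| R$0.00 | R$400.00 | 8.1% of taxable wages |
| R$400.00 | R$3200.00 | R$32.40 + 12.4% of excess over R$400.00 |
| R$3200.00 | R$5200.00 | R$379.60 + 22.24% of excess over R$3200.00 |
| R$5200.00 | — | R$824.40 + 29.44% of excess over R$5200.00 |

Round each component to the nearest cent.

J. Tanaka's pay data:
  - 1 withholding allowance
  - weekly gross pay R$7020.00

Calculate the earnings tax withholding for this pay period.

R$1298.38

Earnings Tax: taxable = R$7020.00 − 1×R$210.00 = R$6810.00
  R$824.40 + 29.44% × (R$6810.00 − R$5200.00) = R$824.40 + 29.44% × R$1610.00 = R$1298.38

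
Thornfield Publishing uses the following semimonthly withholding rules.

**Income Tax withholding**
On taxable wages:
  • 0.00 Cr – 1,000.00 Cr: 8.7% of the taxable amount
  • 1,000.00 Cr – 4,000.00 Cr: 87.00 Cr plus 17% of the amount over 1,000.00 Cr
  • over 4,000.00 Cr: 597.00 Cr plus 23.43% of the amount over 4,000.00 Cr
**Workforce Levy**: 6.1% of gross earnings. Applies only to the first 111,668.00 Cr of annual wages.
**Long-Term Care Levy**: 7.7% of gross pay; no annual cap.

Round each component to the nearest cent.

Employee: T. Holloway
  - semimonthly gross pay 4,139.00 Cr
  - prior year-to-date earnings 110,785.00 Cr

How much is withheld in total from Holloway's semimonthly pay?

Income Tax: taxable = 4,139.00 Cr
  597.00 Cr + 23.43% × (4,139.00 Cr − 4,000.00 Cr) = 597.00 Cr + 23.43% × 139.00 Cr = 629.57 Cr
Workforce Levy: cap 111,668.00 Cr − YTD 110,785.00 Cr = 883.00 Cr subject; 6.1% × 883.00 Cr = 53.86 Cr
Long-Term Care Levy: 7.7% × 4,139.00 Cr = 318.70 Cr
Total: 629.57 Cr + 53.86 Cr + 318.70 Cr = 1,002.13 Cr

1,002.13 Cr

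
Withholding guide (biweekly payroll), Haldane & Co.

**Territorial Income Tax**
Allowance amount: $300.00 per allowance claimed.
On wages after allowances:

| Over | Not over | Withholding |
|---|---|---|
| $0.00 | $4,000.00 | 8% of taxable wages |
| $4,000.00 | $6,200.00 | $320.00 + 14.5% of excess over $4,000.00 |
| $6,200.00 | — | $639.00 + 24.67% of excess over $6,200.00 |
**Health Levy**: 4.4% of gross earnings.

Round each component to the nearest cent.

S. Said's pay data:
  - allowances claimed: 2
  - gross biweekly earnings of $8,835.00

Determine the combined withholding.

$1,529.77

Territorial Income Tax: taxable = $8,835.00 − 2×$300.00 = $8,235.00
  $639.00 + 24.67% × ($8,235.00 − $6,200.00) = $639.00 + 24.67% × $2,035.00 = $1,141.03
Health Levy: 4.4% × $8,835.00 = $388.74
Total: $1,141.03 + $388.74 = $1,529.77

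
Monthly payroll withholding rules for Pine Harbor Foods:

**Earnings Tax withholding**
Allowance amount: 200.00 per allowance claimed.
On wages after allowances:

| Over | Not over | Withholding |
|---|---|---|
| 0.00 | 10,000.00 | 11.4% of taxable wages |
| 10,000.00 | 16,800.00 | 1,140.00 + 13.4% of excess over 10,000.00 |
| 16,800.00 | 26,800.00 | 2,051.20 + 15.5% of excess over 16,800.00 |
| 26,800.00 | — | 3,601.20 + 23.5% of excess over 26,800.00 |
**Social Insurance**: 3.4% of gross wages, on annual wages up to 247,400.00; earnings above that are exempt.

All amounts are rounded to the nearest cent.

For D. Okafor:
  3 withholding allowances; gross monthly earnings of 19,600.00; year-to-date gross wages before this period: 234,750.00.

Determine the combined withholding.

2,822.30

Earnings Tax: taxable = 19,600.00 − 3×200.00 = 19,000.00
  2,051.20 + 15.5% × (19,000.00 − 16,800.00) = 2,051.20 + 15.5% × 2,200.00 = 2,392.20
Social Insurance: cap 247,400.00 − YTD 234,750.00 = 12,650.00 subject; 3.4% × 12,650.00 = 430.10
Total: 2,392.20 + 430.10 = 2,822.30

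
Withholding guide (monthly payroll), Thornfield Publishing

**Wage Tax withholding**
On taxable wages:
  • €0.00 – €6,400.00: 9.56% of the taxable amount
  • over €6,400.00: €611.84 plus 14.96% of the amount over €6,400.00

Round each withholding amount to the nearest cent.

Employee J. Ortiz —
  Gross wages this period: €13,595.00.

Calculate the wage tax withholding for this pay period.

Wage Tax: taxable = €13,595.00
  €611.84 + 14.96% × (€13,595.00 − €6,400.00) = €611.84 + 14.96% × €7,195.00 = €1,688.21

€1,688.21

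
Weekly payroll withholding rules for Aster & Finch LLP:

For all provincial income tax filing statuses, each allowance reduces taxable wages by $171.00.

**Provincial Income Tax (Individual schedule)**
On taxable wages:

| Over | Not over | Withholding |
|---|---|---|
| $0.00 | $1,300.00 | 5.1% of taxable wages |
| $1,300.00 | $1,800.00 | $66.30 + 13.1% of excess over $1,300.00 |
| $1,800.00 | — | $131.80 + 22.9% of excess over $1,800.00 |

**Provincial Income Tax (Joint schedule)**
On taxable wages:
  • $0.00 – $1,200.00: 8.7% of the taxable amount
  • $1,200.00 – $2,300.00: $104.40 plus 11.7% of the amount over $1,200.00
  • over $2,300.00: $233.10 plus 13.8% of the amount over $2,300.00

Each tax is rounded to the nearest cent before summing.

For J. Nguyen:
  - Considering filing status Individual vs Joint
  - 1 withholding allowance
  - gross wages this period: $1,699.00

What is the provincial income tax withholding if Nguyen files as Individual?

Provincial Income Tax (Individual): taxable = $1,699.00 − 1×$171.00 = $1,528.00
  $66.30 + 13.1% × ($1,528.00 − $1,300.00) = $66.30 + 13.1% × $228.00 = $96.17

$96.17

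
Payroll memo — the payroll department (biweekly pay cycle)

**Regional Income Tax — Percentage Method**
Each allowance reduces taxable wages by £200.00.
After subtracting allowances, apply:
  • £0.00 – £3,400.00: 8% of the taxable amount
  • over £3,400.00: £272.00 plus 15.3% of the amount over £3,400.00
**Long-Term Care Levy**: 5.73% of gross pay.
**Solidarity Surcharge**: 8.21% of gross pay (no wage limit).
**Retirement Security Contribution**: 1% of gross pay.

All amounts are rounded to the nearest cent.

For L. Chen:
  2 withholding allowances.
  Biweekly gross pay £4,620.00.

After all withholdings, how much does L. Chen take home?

Regional Income Tax: taxable = £4,620.00 − 2×£200.00 = £4,220.00
  £272.00 + 15.3% × (£4,220.00 − £3,400.00) = £272.00 + 15.3% × £820.00 = £397.46
Long-Term Care Levy: 5.73% × £4,620.00 = £264.73
Solidarity Surcharge: 8.21% × £4,620.00 = £379.30
Retirement Security Contribution: 1% × £4,620.00 = £46.20
Total withheld: £397.46 + £264.73 + £379.30 + £46.20 = £1,087.69
Net pay: £4,620.00 − £1,087.69 = £3,532.31

£3,532.31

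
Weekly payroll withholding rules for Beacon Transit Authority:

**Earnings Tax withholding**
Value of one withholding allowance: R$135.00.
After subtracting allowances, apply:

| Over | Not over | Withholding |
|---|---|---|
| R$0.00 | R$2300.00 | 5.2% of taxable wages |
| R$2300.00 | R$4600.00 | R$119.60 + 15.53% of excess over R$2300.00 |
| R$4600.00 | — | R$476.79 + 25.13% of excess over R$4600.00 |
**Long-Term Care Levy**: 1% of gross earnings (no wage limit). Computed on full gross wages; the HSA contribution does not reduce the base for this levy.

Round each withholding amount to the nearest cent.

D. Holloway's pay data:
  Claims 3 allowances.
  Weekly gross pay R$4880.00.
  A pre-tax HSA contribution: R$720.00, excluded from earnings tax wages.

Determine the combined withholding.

R$394.36

Earnings Tax: taxable = R$4880.00 − R$720.00 − 3×R$135.00 = R$3755.00
  R$119.60 + 15.53% × (R$3755.00 − R$2300.00) = R$119.60 + 15.53% × R$1455.00 = R$345.56
Long-Term Care Levy: 1% × R$4880.00 = R$48.80
Total: R$345.56 + R$48.80 = R$394.36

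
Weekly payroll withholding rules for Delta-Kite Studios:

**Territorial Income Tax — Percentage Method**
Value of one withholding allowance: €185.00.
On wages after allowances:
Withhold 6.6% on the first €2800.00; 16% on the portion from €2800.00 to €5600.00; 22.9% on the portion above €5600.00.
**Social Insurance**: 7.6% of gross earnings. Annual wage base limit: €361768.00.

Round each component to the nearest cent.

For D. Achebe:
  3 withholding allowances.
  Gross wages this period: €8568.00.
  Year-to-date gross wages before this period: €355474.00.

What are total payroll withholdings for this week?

Territorial Income Tax: taxable = €8568.00 − 3×€185.00 = €8013.00
  €632.80 + 22.9% × (€8013.00 − €5600.00) = €632.80 + 22.9% × €2413.00 = €1185.38
Social Insurance: cap €361768.00 − YTD €355474.00 = €6294.00 subject; 7.6% × €6294.00 = €478.34
Total: €1185.38 + €478.34 = €1663.72

€1663.72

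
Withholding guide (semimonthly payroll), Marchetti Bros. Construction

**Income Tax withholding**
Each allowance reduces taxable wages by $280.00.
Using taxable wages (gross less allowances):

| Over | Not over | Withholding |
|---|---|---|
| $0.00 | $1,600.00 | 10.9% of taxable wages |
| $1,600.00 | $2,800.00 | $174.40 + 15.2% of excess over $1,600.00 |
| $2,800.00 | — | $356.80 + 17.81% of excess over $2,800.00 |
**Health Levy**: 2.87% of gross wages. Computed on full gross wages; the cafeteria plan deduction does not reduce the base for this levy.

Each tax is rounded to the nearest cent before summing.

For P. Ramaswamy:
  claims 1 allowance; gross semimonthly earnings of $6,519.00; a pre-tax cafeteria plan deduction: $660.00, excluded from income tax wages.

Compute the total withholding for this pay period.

$1,038.84

Income Tax: taxable = $6,519.00 − $660.00 − 1×$280.00 = $5,579.00
  $356.80 + 17.81% × ($5,579.00 − $2,800.00) = $356.80 + 17.81% × $2,779.00 = $851.74
Health Levy: 2.87% × $6,519.00 = $187.10
Total: $851.74 + $187.10 = $1,038.84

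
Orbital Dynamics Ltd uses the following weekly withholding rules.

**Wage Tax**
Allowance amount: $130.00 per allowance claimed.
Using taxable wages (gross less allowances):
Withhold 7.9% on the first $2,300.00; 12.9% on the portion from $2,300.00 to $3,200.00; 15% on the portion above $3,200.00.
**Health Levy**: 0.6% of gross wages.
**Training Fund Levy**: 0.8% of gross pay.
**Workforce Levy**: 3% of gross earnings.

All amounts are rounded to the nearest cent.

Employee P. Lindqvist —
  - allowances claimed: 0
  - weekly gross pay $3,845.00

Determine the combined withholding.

$563.73

Wage Tax: taxable = $3,845.00
  $297.80 + 15% × ($3,845.00 − $3,200.00) = $297.80 + 15% × $645.00 = $394.55
Health Levy: 0.6% × $3,845.00 = $23.07
Training Fund Levy: 0.8% × $3,845.00 = $30.76
Workforce Levy: 3% × $3,845.00 = $115.35
Total: $394.55 + $23.07 + $30.76 + $115.35 = $563.73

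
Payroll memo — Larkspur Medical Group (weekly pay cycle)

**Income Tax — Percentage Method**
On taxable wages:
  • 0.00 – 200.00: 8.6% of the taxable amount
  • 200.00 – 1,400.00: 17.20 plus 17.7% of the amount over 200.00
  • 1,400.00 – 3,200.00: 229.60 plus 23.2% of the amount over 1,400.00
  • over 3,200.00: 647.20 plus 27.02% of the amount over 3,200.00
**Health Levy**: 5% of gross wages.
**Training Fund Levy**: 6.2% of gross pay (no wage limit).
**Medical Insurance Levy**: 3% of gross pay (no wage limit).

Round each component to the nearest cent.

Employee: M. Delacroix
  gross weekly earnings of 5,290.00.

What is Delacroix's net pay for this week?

3,326.90

Income Tax: taxable = 5,290.00
  647.20 + 27.02% × (5,290.00 − 3,200.00) = 647.20 + 27.02% × 2,090.00 = 1,211.92
Health Levy: 5% × 5,290.00 = 264.50
Training Fund Levy: 6.2% × 5,290.00 = 327.98
Medical Insurance Levy: 3% × 5,290.00 = 158.70
Total withheld: 1,211.92 + 264.50 + 327.98 + 158.70 = 1,963.10
Net pay: 5,290.00 − 1,963.10 = 3,326.90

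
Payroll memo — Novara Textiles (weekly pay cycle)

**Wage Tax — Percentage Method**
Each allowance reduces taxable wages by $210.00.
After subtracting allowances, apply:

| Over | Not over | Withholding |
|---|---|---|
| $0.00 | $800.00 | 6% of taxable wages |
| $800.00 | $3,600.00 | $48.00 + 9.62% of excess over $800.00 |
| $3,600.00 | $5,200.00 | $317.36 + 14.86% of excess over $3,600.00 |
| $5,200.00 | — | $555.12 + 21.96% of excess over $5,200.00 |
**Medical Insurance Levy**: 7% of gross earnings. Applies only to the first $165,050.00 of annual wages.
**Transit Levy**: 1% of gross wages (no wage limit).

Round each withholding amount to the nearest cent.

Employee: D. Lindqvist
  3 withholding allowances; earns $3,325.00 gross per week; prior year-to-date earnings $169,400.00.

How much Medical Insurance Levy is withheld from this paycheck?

Medical Insurance Levy: YTD $169,400.00 ≥ cap $165,050.00 → $0.00

$0.00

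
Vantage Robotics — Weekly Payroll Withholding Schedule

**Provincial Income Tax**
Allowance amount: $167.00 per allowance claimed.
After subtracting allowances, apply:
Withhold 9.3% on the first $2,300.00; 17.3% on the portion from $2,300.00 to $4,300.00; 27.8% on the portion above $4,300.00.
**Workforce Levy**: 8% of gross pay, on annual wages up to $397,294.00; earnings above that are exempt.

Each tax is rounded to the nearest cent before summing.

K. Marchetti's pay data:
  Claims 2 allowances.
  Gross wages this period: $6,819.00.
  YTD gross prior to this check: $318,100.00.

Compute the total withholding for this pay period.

$1,712.85

Provincial Income Tax: taxable = $6,819.00 − 2×$167.00 = $6,485.00
  $559.90 + 27.8% × ($6,485.00 − $4,300.00) = $559.90 + 27.8% × $2,185.00 = $1,167.33
Workforce Levy: 8% × $6,819.00 = $545.52
Total: $1,167.33 + $545.52 = $1,712.85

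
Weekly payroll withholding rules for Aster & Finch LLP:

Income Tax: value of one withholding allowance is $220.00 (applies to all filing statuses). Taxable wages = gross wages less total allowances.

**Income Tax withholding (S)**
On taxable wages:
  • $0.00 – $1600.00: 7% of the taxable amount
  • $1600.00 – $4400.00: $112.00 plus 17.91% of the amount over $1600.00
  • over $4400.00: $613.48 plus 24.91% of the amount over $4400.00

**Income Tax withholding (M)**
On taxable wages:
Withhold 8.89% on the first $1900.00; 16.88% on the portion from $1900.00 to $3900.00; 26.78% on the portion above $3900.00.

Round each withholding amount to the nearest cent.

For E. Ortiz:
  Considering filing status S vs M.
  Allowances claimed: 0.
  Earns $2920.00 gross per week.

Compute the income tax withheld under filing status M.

Income Tax (M): taxable = $2920.00
  $168.91 + 16.88% × ($2920.00 − $1900.00) = $168.91 + 16.88% × $1020.00 = $341.09

$341.09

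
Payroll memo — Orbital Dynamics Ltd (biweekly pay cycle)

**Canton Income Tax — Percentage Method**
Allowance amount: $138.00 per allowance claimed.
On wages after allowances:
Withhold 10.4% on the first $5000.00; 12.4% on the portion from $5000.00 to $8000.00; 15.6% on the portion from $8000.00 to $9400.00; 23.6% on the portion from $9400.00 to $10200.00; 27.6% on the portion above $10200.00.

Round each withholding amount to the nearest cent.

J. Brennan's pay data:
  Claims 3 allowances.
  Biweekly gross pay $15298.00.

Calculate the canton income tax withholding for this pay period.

$2591.98

Canton Income Tax: taxable = $15298.00 − 3×$138.00 = $14884.00
  $1299.20 + 27.6% × ($14884.00 − $10200.00) = $1299.20 + 27.6% × $4684.00 = $2591.98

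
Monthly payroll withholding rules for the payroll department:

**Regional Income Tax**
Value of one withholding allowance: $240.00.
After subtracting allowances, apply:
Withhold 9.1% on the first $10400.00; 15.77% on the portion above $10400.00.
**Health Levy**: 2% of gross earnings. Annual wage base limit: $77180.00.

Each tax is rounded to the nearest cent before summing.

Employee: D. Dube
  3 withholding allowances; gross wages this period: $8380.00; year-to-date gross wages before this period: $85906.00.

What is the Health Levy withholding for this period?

$0.00

Health Levy: YTD $85906.00 ≥ cap $77180.00 → $0.00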